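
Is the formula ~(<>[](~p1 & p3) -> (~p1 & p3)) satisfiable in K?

Satisfiable (open branch found)

1. ~(<>[](~p1 & p3) -> (~p1 & p3)), 0
2. <>[](~p1 & p3), 0
3. ~(~p1 & p3), 0
4. ~p3, 0
5. [](~p1 & p3), 1
Accessibility: 0R1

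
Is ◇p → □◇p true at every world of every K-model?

No, not valid

Tableau for the negation ¬(◇p → □◇p):
1. ¬(◇p → □◇p), u
2. ◇p, u
3. ¬□◇p, u
4. p, v
5. ¬◇p, w
Accessibility: uRv, uRw
The negation has an open branch (countermodel exists).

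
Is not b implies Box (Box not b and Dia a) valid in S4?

Tableau for the negation not (not b implies Box (Box not b and Dia a)):
1. not (not b implies Box (Box not b and Dia a)), w0
2. not b, w0
3. not Box (Box not b and Dia a), w0
4. not (Box not b and Dia a), w1
5. not Dia a, w1
6. not a, w1
Accessibility: w0Rw0, w0Rw1, w1Rw1
The negation has an open branch (countermodel exists).

Invalid (countermodel exists)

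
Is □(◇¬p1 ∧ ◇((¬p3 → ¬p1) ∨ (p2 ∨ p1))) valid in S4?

Invalid (countermodel exists)

Tableau for the negation ¬□(◇¬p1 ∧ ◇((¬p3 → ¬p1) ∨ (p2 ∨ p1))):
1. ¬□(◇¬p1 ∧ ◇((¬p3 → ¬p1) ∨ (p2 ∨ p1))), u
2. ¬(◇¬p1 ∧ ◇((¬p3 → ¬p1) ∨ (p2 ∨ p1))), v   [¬□-rule on 1: fresh world v, uRv]
3. ¬◇¬p1, v   [¬∧-rule on 2 (branches; this branch)]
4. p1, v   [¬◇-rule on 3 via vRv]
Accessibility: uRu, uRv, vRv
The negation has an open branch (countermodel exists).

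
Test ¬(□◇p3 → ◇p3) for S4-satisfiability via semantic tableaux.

No, unsatisfiable

1. ¬(□◇p3 → ◇p3), w0
2. □◇p3, w0
3. ¬◇p3, w0
4. ◇p3, w0
5. ¬p3, w0
6. p3, w1
7. ◇p3, w1
8. ¬p3, w1
Accessibility: w0Rw0, w0Rw1, w1Rw1
Branch closes: p3 and ¬p3 both at w1.
(One branch shown.) All branches close.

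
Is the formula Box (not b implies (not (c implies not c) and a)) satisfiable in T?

1. Box (not b implies (not (c implies not c) and a)), w0
2. not b implies (not (c implies not c) and a), w0   [Box-rule on 1 via w0Rw0]
3. not (c implies not c) and a, w0   [implies-rule on 2 (branches; this branch)]
4. not (c implies not c), w0   [and-rule on 3]
5. a, w0   [and-rule on 3]
6. c, w0   [neg-implies-rule on 4]
Accessibility: w0Rw0

Satisfiable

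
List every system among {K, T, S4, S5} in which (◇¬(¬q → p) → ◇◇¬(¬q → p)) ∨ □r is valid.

T, S4, S5

T-tableau for the negation ¬((◇¬(¬q → p) → ◇◇¬(¬q → p)) ∨ □r):
1. ¬((◇¬(¬q → p) → ◇◇¬(¬q → p)) ∨ □r), u
2. ¬(◇¬(¬q → p) → ◇◇¬(¬q → p)), u
3. ¬□r, u
4. ◇¬(¬q → p), u
5. ¬◇◇¬(¬q → p), u
6. ¬◇¬(¬q → p), u
7. ¬q → p, u
8. p, u
9. ¬r, v
10. ¬◇¬(¬q → p), v
11. ¬q → p, v
12. p, v
13. ¬(¬q → p), w
14. ¬q, w
15. ¬p, w
16. ¬◇¬(¬q → p), w
17. ¬q → p, w
18. p, w
Accessibility: uRu, uRv, uRw, vRv, wRw
Branch closes: p and ¬p both at w.
Every branch closes (one shown): valid in T, hence also in S4, S5 (every theorem of T is a theorem of S4 and S5).
K-tableau for the negation ¬((◇¬(¬q → p) → ◇◇¬(¬q → p)) ∨ □r):
1. ¬((◇¬(¬q → p) → ◇◇¬(¬q → p)) ∨ □r), u
2. ¬(◇¬(¬q → p) → ◇◇¬(¬q → p)), u
3. ¬□r, u
4. ◇¬(¬q → p), u
5. ¬◇◇¬(¬q → p), u
6. ¬r, v
7. ¬◇¬(¬q → p), v
8. ¬(¬q → p), w
9. ¬q, w
10. ¬p, w
11. ¬◇¬(¬q → p), w
Accessibility: uRv, uRw
Complete open branch: countermodel on a K-frame, so not valid in K.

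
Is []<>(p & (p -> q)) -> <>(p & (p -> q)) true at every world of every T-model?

Tableau for the negation ~([]<>(p & (p -> q)) -> <>(p & (p -> q))):
1. ~([]<>(p & (p -> q)) -> <>(p & (p -> q))), w0
2. []<>(p & (p -> q)), w0
3. ~<>(p & (p -> q)), w0
4. <>(p & (p -> q)), w0
5. ~(p & (p -> q)), w0
6. ~(p -> q), w0
7. p, w0
8. ~q, w0
9. p & (p -> q), w1
10. p, w1
11. p -> q, w1
12. <>(p & (p -> q)), w1
13. ~(p & (p -> q)), w1
14. q, w1
15. ~(p -> q), w1
16. ~q, w1
Accessibility: w0Rw0, w0Rw1, w1Rw1
Branch closes: q and ~q both at w1.
Every branch of the negation's tableau closes; the branch above is one of them.

Valid in T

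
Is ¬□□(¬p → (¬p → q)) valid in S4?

Not valid

Tableau for the negation □□(¬p → (¬p → q)):
1. □□(¬p → (¬p → q)), u
2. □(¬p → (¬p → q)), u
3. ¬p → (¬p → q), u
4. ¬p → q, u
5. q, u
Accessibility: uRu
The negation has an open branch (countermodel exists).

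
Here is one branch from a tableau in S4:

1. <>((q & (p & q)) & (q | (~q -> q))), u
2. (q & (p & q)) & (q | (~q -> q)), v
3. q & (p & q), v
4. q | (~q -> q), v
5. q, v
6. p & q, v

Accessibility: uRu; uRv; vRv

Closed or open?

Not closed

No atom appears with both signs at the same world.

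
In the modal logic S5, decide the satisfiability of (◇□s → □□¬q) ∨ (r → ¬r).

Satisfiable (open branch found)

1. (◇□s → □□¬q) ∨ (r → ¬r), w0
2. r → ¬r, w0
3. ¬r, w0
Accessibility: w0Rw0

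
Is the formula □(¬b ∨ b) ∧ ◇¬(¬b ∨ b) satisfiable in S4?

No, unsatisfiable

1. □(¬b ∨ b) ∧ ◇¬(¬b ∨ b), w0
2. □(¬b ∨ b), w0
3. ◇¬(¬b ∨ b), w0
4. ¬b ∨ b, w0
5. b, w0
6. ¬(¬b ∨ b), w1
7. b, w1
8. ¬b, w1
Accessibility: w0Rw0, w0Rw1, w1Rw1
Branch closes: b and ¬b both at w1.
(One branch shown.) All branches close.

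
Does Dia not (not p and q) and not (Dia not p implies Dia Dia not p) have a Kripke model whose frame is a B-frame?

1. Dia not (not p and q) and not (Dia not p implies Dia Dia not p), w0
2. Dia not (not p and q), w0
3. not (Dia not p implies Dia Dia not p), w0
4. Dia not p, w0
5. not Dia Dia not p, w0
6. not Dia not p, w0
7. p, w0
8. not (not p and q), w1
9. not Dia not p, w1
10. p, w1
11. not q, w1
12. not p, w2
13. not Dia not p, w2
14. p, w2
Accessibility: w0Rw0, w0Rw1, w0Rw2, w1Rw0, w1Rw1, w2Rw0, w2Rw2
Branch closes: p and not p both at w2.
Every branch closes; the branch above is one of them.

No, unsatisfiable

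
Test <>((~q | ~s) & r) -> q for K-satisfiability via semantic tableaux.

Satisfiable (open branch found)

1. <>((~q | ~s) & r) -> q, w0
2. q, w0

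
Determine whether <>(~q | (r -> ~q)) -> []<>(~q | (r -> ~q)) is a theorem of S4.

No, not valid

Tableau for the negation ~(<>(~q | (r -> ~q)) -> []<>(~q | (r -> ~q))):
1. ~(<>(~q | (r -> ~q)) -> []<>(~q | (r -> ~q))), u
2. <>(~q | (r -> ~q)), u
3. ~[]<>(~q | (r -> ~q)), u
4. ~q | (r -> ~q), v
5. r -> ~q, v
6. ~q, v
7. ~<>(~q | (r -> ~q)), w
8. ~(~q | (r -> ~q)), w
9. q, w
10. ~(r -> ~q), w
11. r, w
Accessibility: uRu, uRv, uRw, vRv, wRw
The negation has an open branch (countermodel exists).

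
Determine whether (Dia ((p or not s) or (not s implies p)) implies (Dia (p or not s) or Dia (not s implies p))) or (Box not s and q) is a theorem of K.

Tableau for the negation not ((Dia ((p or not s) or (not s implies p)) implies (Dia (p or not s) or Dia (not s implies p))) or (Box not s and q)):
1. not ((Dia ((p or not s) or (not s implies p)) implies (Dia (p or not s) or Dia (not s implies p))) or (Box not s and q)), 0
2. not (Dia ((p or not s) or (not s implies p)) implies (Dia (p or not s) or Dia (not s implies p))), 0
3. not (Box not s and q), 0
4. Dia ((p or not s) or (not s implies p)), 0
5. not (Dia (p or not s) or Dia (not s implies p)), 0
6. not Dia (p or not s), 0
7. not Dia (not s implies p), 0
8. not q, 0
9. (p or not s) or (not s implies p), 1
10. not (p or not s), 1
11. not p, 1
12. s, 1
13. not (not s implies p), 1
14. not s, 1
Accessibility: 0R1
Branch closes: s and not s both at 1.
Every branch of the negation's tableau closes; the branch above is one of them.

Yes, valid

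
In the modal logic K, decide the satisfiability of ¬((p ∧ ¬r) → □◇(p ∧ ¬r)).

1. ¬((p ∧ ¬r) → □◇(p ∧ ¬r)), w0
2. p ∧ ¬r, w0   [¬→-rule on 1]
3. ¬□◇(p ∧ ¬r), w0   [¬→-rule on 1]
4. p, w0   [∧-rule on 2]
5. ¬r, w0   [∧-rule on 2]
6. ¬◇(p ∧ ¬r), w1   [¬□-rule on 3: fresh world w1, w0Rw1]
Accessibility: w0Rw1

Satisfiable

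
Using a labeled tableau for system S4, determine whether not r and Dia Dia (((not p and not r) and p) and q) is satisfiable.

No, unsatisfiable

1. not r and Dia Dia (((not p and not r) and p) and q), 0
2. not r, 0
3. Dia Dia (((not p and not r) and p) and q), 0
4. Dia (((not p and not r) and p) and q), 1
5. ((not p and not r) and p) and q, 2
6. (not p and not r) and p, 2
7. q, 2
8. not p and not r, 2
9. p, 2
10. not p, 2
11. not r, 2
Accessibility: 0R0, 0R1, 0R2, 1R1, 1R2, 2R2
Branch closes: p and not p both at 2.
Every branch closes; the branch above is one of them.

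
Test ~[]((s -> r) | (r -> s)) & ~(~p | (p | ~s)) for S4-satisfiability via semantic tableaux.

1. ~[]((s -> r) | (r -> s)) & ~(~p | (p | ~s)), u
2. ~[]((s -> r) | (r -> s)), u
3. ~(~p | (p | ~s)), u
4. p, u
5. ~(p | ~s), u
6. ~p, u
7. s, u
Accessibility: uRu
Branch closes: p and ~p both at u.
(One branch shown.) All branches close.

Unsatisfiable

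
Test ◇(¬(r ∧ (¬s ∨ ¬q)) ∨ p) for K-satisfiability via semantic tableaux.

Yes, satisfiable

1. ◇(¬(r ∧ (¬s ∨ ¬q)) ∨ p), w0
2. ¬(r ∧ (¬s ∨ ¬q)) ∨ p, w1   [◇-rule on 1: fresh world w1, w0Rw1]
3. p, w1   [∨-rule on 2 (branches; this branch)]
Accessibility: w0Rw1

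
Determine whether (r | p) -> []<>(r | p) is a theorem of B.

Tableau for the negation ~((r | p) -> []<>(r | p)):
1. ~((r | p) -> []<>(r | p)), u
2. r | p, u
3. ~[]<>(r | p), u
4. p, u
5. ~<>(r | p), v
6. ~(r | p), u
7. ~r, u
8. ~p, u
Accessibility: uRu, uRv, vRu, vRv
Branch closes: p and ~p both at u.
All branches of the negation close; one closing branch shown above.

Valid in B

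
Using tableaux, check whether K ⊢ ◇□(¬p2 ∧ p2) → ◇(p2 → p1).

Tableau for the negation ¬(◇□(¬p2 ∧ p2) → ◇(p2 → p1)):
1. ¬(◇□(¬p2 ∧ p2) → ◇(p2 → p1)), w0
2. ◇□(¬p2 ∧ p2), w0   [¬→-rule on 1]
3. ¬◇(p2 → p1), w0   [¬→-rule on 1]
4. □(¬p2 ∧ p2), w1   [◇-rule on 2: fresh world w1, w0Rw1]
5. ¬(p2 → p1), w1   [¬◇-rule on 3 via w0Rw1]
6. p2, w1   [¬→-rule on 5]
7. ¬p1, w1   [¬→-rule on 5]
Accessibility: w0Rw1
The negation has an open branch (countermodel exists).

Not valid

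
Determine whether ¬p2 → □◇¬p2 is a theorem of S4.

No, not valid

Tableau for the negation ¬(¬p2 → □◇¬p2):
1. ¬(¬p2 → □◇¬p2), 0
2. ¬p2, 0   [¬→-rule on 1]
3. ¬□◇¬p2, 0   [¬→-rule on 1]
4. ¬◇¬p2, 1   [¬□-rule on 3: fresh world 1, 0R1]
5. p2, 1   [¬◇-rule on 4 via 1R1]
Accessibility: 0R0, 0R1, 1R1
The negation has an open branch (countermodel exists).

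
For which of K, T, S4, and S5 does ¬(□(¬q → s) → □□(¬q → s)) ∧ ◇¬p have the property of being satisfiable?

K, T

T-tableau for the formula:
1. ¬(□(¬q → s) → □□(¬q → s)) ∧ ◇¬p, 0
2. ¬(□(¬q → s) → □□(¬q → s)), 0
3. ◇¬p, 0
4. □(¬q → s), 0
5. ¬□□(¬q → s), 0
6. ¬q → s, 0
7. s, 0
8. ¬p, 1
9. ¬q → s, 1
10. s, 1
11. ¬□(¬q → s), 2
12. ¬q → s, 2
13. s, 2
14. ¬(¬q → s), 3
15. ¬q, 3
16. ¬s, 3
Accessibility: 0R0, 0R1, 0R2, 1R1, 2R2, 2R3, 3R3
Complete open branch: satisfiable in T, hence also in K (this T-model is also a K-model).
S4-tableau for the formula:
1. ¬(□(¬q → s) → □□(¬q → s)) ∧ ◇¬p, 0
2. ¬(□(¬q → s) → □□(¬q → s)), 0
3. ◇¬p, 0
4. □(¬q → s), 0
5. ¬□□(¬q → s), 0
6. ¬q → s, 0
7. s, 0
8. ¬p, 1
9. ¬q → s, 1
10. s, 1
11. ¬□(¬q → s), 2
12. ¬q → s, 2
13. s, 2
14. ¬(¬q → s), 3
15. ¬q, 3
16. ¬s, 3
17. ¬q → s, 3
18. s, 3
Accessibility: 0R0, 0R1, 0R2, 0R3, 1R1, 2R2, 2R3, 3R3
Branch closes: s and ¬s both at 3.
Every branch closes (one shown): unsatisfiable in S4, hence also in S5 (every S5-frame is an S4-frame).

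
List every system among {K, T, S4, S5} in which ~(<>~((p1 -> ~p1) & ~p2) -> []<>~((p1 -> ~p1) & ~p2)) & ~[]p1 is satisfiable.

S4-tableau for the formula:
1. ~(<>~((p1 -> ~p1) & ~p2) -> []<>~((p1 -> ~p1) & ~p2)) & ~[]p1, 0
2. ~(<>~((p1 -> ~p1) & ~p2) -> []<>~((p1 -> ~p1) & ~p2)), 0
3. ~[]p1, 0
4. <>~((p1 -> ~p1) & ~p2), 0
5. ~[]<>~((p1 -> ~p1) & ~p2), 0
6. ~p1, 1
7. ~((p1 -> ~p1) & ~p2), 2
8. p2, 2
9. ~<>~((p1 -> ~p1) & ~p2), 3
10. (p1 -> ~p1) & ~p2, 3
11. p1 -> ~p1, 3
12. ~p2, 3
13. ~p1, 3
Accessibility: 0R0, 0R1, 0R2, 0R3, 1R1, 2R2, 3R3
Complete open branch: satisfiable in S4, hence also in K, T (this S4-model is also a K-model and a T-model).
S5-tableau for the formula:
1. ~(<>~((p1 -> ~p1) & ~p2) -> []<>~((p1 -> ~p1) & ~p2)) & ~[]p1, 0
2. ~(<>~((p1 -> ~p1) & ~p2) -> []<>~((p1 -> ~p1) & ~p2)), 0
3. ~[]p1, 0
4. <>~((p1 -> ~p1) & ~p2), 0
5. ~[]<>~((p1 -> ~p1) & ~p2), 0
6. ~p1, 1
7. ~((p1 -> ~p1) & ~p2), 2
8. ~(p1 -> ~p1), 2
9. p1, 2
10. ~<>~((p1 -> ~p1) & ~p2), 3
11. (p1 -> ~p1) & ~p2, 0
12. p1 -> ~p1, 0
13. ~p2, 0
14. (p1 -> ~p1) & ~p2, 1
15. p1 -> ~p1, 1
16. ~p2, 1
17. (p1 -> ~p1) & ~p2, 2
18. p1 -> ~p1, 2
19. ~p2, 2
20. (p1 -> ~p1) & ~p2, 3
21. p1 -> ~p1, 3
22. ~p2, 3
23. ~p1, 0
24. ~p1, 2
Accessibility: 0R0, 0R1, 0R2, 0R3, 1R0, 1R1, 1R2, 1R3, 2R0, 2R1, 2R2, 2R3, 3R0, 3R1, 3R2, 3R3
Branch closes: p1 and ~p1 both at 2.
Every branch closes (one shown): unsatisfiable in S5.

K, T, S4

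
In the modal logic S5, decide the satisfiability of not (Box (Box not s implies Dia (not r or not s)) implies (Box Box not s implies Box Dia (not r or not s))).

1. not (Box (Box not s implies Dia (not r or not s)) implies (Box Box not s implies Box Dia (not r or not s))), w0
2. Box (Box not s implies Dia (not r or not s)), w0   [neg-implies-rule on 1]
3. not (Box Box not s implies Box Dia (not r or not s)), w0   [neg-implies-rule on 1]
4. Box Box not s, w0   [neg-implies-rule on 3]
5. not Box Dia (not r or not s), w0   [neg-implies-rule on 3]
6. Box not s implies Dia (not r or not s), w0   [Box-rule on 2 via w0Rw0]
7. Box not s, w0   [Box-rule on 4 via w0Rw0]
8. not s, w0   [Box-rule on 7 via w0Rw0]
9. Dia (not r or not s), w0   [implies-rule on 6 (branches; this branch)]
10. not Dia (not r or not s), w1   [neg-Box-rule on 5: fresh world w1, w0Rw1]
11. Box not s implies Dia (not r or not s), w1   [Box-rule on 2 via w0Rw1]
12. Box not s, w1   [Box-rule on 4 via w0Rw1]
13. not s, w1   [Box-rule on 7 via w0Rw1]
14. not (not r or not s), w0   [neg-Dia-rule on 10 via w1Rw0]
15. r, w0   [neg-or-rule on 14]
16. s, w0   [neg-or-rule on 14]
Accessibility: w0Rw0, w0Rw1, w1Rw0, w1Rw1
Branch closes: s and not s both at w0.
(One branch shown.) All branches close.

Unsatisfiable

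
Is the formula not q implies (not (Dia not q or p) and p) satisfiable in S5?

Satisfiable

1. not q implies (not (Dia not q or p) and p), w0
2. q, w0
Accessibility: w0Rw0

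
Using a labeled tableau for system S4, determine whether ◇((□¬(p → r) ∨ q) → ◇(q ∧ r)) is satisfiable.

Yes, satisfiable

1. ◇((□¬(p → r) ∨ q) → ◇(q ∧ r)), u
2. (□¬(p → r) ∨ q) → ◇(q ∧ r), v
3. ◇(q ∧ r), v
4. q ∧ r, w
5. q, w
6. r, w
Accessibility: uRu, uRv, uRw, vRv, vRw, wRw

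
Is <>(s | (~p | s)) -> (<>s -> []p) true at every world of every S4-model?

Tableau for the negation ~(<>(s | (~p | s)) -> (<>s -> []p)):
1. ~(<>(s | (~p | s)) -> (<>s -> []p)), u
2. <>(s | (~p | s)), u
3. ~(<>s -> []p), u
4. <>s, u
5. ~[]p, u
6. s | (~p | s), v
7. ~p | s, v
8. s, v
9. s, w
10. ~p, x
Accessibility: uRu, uRv, uRw, uRx, vRv, wRw, xRx
The negation has an open branch (countermodel exists).

No, not valid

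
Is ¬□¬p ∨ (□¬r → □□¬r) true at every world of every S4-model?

Valid

Tableau for the negation ¬(¬□¬p ∨ (□¬r → □□¬r)):
1. ¬(¬□¬p ∨ (□¬r → □□¬r)), 0
2. □¬p, 0
3. ¬(□¬r → □□¬r), 0
4. □¬r, 0
5. ¬□□¬r, 0
6. ¬p, 0
7. ¬r, 0
8. ¬□¬r, 1
9. ¬p, 1
10. ¬r, 1
11. r, 2
12. ¬p, 2
13. ¬r, 2
Accessibility: 0R0, 0R1, 0R2, 1R1, 1R2, 2R2
Branch closes: r and ¬r both at 2.
All branches of the negation close; one closing branch shown above.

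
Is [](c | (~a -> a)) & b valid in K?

Not valid

Tableau for the negation ~([](c | (~a -> a)) & b):
1. ~([](c | (~a -> a)) & b), u
2. ~b, u   [~&-rule on 1 (branches; this branch)]
The negation has an open branch (countermodel exists).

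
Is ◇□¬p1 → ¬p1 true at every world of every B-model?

Valid

Tableau for the negation ¬(◇□¬p1 → ¬p1):
1. ¬(◇□¬p1 → ¬p1), w0
2. ◇□¬p1, w0   [¬→-rule on 1]
3. p1, w0   [¬→-rule on 1]
4. □¬p1, w1   [◇-rule on 2: fresh world w1, w0Rw1]
5. ¬p1, w0   [□-rule on 4 via w1Rw0]
Accessibility: w0Rw0, w0Rw1, w1Rw0, w1Rw1
Branch closes: p1 and ¬p1 both at w0.
All branches of the negation close; one closing branch shown above.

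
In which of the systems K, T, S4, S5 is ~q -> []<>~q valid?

S5-tableau for the negation ~(~q -> []<>~q):
1. ~(~q -> []<>~q), u
2. ~q, u
3. ~[]<>~q, u
4. ~<>~q, v
5. q, u
Accessibility: uRu, uRv, vRu, vRv
Branch closes: q and ~q both at u.
Every branch closes (one shown): valid in S5.
S4-tableau for the negation ~(~q -> []<>~q):
1. ~(~q -> []<>~q), u
2. ~q, u
3. ~[]<>~q, u
4. ~<>~q, v
5. q, v
Accessibility: uRu, uRv, vRv
Complete open branch: countermodel on an S4-frame, so not valid in S4, nor in K, T (the same frame is also a K-frame and a T-frame).

S5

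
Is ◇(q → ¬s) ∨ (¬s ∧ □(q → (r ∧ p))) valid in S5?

Tableau for the negation ¬(◇(q → ¬s) ∨ (¬s ∧ □(q → (r ∧ p)))):
1. ¬(◇(q → ¬s) ∨ (¬s ∧ □(q → (r ∧ p)))), 0
2. ¬◇(q → ¬s), 0   [¬∨-rule on 1]
3. ¬(¬s ∧ □(q → (r ∧ p))), 0   [¬∨-rule on 1]
4. ¬(q → ¬s), 0   [¬◇-rule on 2 via 0R0]
5. q, 0   [¬→-rule on 4]
6. s, 0   [¬→-rule on 4]
7. ¬□(q → (r ∧ p)), 0   [¬∧-rule on 3 (branches; this branch)]
8. ¬(q → (r ∧ p)), 1   [¬□-rule on 7: fresh world 1, 0R1]
9. q, 1   [¬→-rule on 8]
10. ¬(r ∧ p), 1   [¬→-rule on 8]
11. ¬(q → ¬s), 1   [¬◇-rule on 2 via 0R1]
12. s, 1   [¬→-rule on 11]
13. ¬p, 1   [¬∧-rule on 10 (branches; this branch)]
Accessibility: 0R0, 0R1, 1R0, 1R1
The negation has an open branch (countermodel exists).

Not valid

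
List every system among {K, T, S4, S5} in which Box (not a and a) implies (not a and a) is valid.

T, S4, S5

T-tableau for the negation not (Box (not a and a) implies (not a and a)):
1. not (Box (not a and a) implies (not a and a)), 0
2. Box (not a and a), 0
3. not (not a and a), 0
4. not a and a, 0
5. not a, 0
6. a, 0
Accessibility: 0R0
Branch closes: a and not a both at 0.
Every branch closes (one shown): valid in T, hence also in S4, S5 (every theorem of T is a theorem of S4 and S5).
K-tableau for the negation not (Box (not a and a) implies (not a and a)):
1. not (Box (not a and a) implies (not a and a)), 0
2. Box (not a and a), 0
3. not (not a and a), 0
4. not a, 0
Complete open branch: countermodel on a K-frame, so not valid in K.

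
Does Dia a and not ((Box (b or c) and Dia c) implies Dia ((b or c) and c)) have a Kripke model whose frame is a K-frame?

1. Dia a and not ((Box (b or c) and Dia c) implies Dia ((b or c) and c)), 0
2. Dia a, 0   [and-rule on 1]
3. not ((Box (b or c) and Dia c) implies Dia ((b or c) and c)), 0   [and-rule on 1]
4. Box (b or c) and Dia c, 0   [neg-implies-rule on 3]
5. not Dia ((b or c) and c), 0   [neg-implies-rule on 3]
6. Box (b or c), 0   [and-rule on 4]
7. Dia c, 0   [and-rule on 4]
8. a, 1   [Dia-rule on 2: fresh world 1, 0R1]
9. not ((b or c) and c), 1   [neg-Dia-rule on 5 via 0R1]
10. b or c, 1   [Box-rule on 6 via 0R1]
11. not c, 1   [neg-and-rule on 9 (branches; this branch)]
12. b, 1   [or-rule on 10 (branches; this branch)]
13. c, 2   [Dia-rule on 7: fresh world 2, 0R2]
14. not ((b or c) and c), 2   [neg-Dia-rule on 5 via 0R2]
15. b or c, 2   [Box-rule on 6 via 0R2]
16. not (b or c), 2   [neg-and-rule on 14 (branches; this branch)]
17. not b, 2   [neg-or-rule on 16]
18. not c, 2   [neg-or-rule on 16]
Accessibility: 0R1, 0R2
Branch closes: c and not c both at 2.
All branches of the tableau close; one closing branch shown above.

Unsatisfiable (every branch closes)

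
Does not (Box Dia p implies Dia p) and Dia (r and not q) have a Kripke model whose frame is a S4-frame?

1. not (Box Dia p implies Dia p) and Dia (r and not q), u
2. not (Box Dia p implies Dia p), u   [and-rule on 1]
3. Dia (r and not q), u   [and-rule on 1]
4. Box Dia p, u   [neg-implies-rule on 2]
5. not Dia p, u   [neg-implies-rule on 2]
6. Dia p, u   [Box-rule on 4 via uRu]
7. not p, u   [neg-Dia-rule on 5 via uRu]
8. r and not q, v   [Dia-rule on 3: fresh world v, uRv]
9. r, v   [and-rule on 8]
10. not q, v   [and-rule on 8]
11. Dia p, v   [Box-rule on 4 via uRv]
12. not p, v   [neg-Dia-rule on 5 via uRv]
13. p, w   [Dia-rule on 6: fresh world w, uRw]
14. Dia p, w   [Box-rule on 4 via uRw]
15. not p, w   [neg-Dia-rule on 5 via uRw]
Accessibility: uRu, uRv, uRw, vRv, wRw
Branch closes: p and not p both at w.
Every branch closes; the branch above is one of them.

Unsatisfiable (every branch closes)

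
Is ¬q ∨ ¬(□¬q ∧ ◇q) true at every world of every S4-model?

Yes, valid

Tableau for the negation ¬(¬q ∨ ¬(□¬q ∧ ◇q)):
1. ¬(¬q ∨ ¬(□¬q ∧ ◇q)), u
2. q, u
3. □¬q ∧ ◇q, u
4. □¬q, u
5. ◇q, u
6. ¬q, u
Accessibility: uRu
Branch closes: q and ¬q both at u.
Every branch of the negation's tableau closes; the branch above is one of them.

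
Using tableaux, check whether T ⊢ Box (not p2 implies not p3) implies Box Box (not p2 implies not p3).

Invalid (countermodel exists)

Tableau for the negation not (Box (not p2 implies not p3) implies Box Box (not p2 implies not p3)):
1. not (Box (not p2 implies not p3) implies Box Box (not p2 implies not p3)), 0
2. Box (not p2 implies not p3), 0
3. not Box Box (not p2 implies not p3), 0
4. not p2 implies not p3, 0
5. not p3, 0
6. not Box (not p2 implies not p3), 1
7. not p2 implies not p3, 1
8. not p3, 1
9. not (not p2 implies not p3), 2
10. not p2, 2
11. p3, 2
Accessibility: 0R0, 0R1, 1R1, 1R2, 2R2
The negation has an open branch (countermodel exists).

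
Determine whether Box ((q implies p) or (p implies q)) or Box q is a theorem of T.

Tableau for the negation not (Box ((q implies p) or (p implies q)) or Box q):
1. not (Box ((q implies p) or (p implies q)) or Box q), 0
2. not Box ((q implies p) or (p implies q)), 0   [neg-or-rule on 1]
3. not Box q, 0   [neg-or-rule on 1]
4. not ((q implies p) or (p implies q)), 1   [neg-Box-rule on 2: fresh world 1, 0R1]
5. not (q implies p), 1   [neg-or-rule on 4]
6. not (p implies q), 1   [neg-or-rule on 4]
7. q, 1   [neg-implies-rule on 5]
8. not p, 1   [neg-implies-rule on 5]
9. p, 1   [neg-implies-rule on 6]
10. not q, 1   [neg-implies-rule on 6]
Accessibility: 0R0, 0R1, 1R1
Branch closes: p and not p both at 1.
All branches of the negation close; one closing branch shown above.

Yes, valid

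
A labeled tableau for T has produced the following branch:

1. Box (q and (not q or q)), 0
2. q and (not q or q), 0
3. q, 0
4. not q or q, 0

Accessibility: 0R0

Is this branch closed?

No atom appears with both signs at the same world.

Open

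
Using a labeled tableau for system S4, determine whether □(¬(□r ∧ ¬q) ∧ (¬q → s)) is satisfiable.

1. □(¬(□r ∧ ¬q) ∧ (¬q → s)), u
2. ¬(□r ∧ ¬q) ∧ (¬q → s), u
3. ¬(□r ∧ ¬q), u
4. ¬q → s, u
5. q, u
6. s, u
Accessibility: uRu

Satisfiable (open branch found)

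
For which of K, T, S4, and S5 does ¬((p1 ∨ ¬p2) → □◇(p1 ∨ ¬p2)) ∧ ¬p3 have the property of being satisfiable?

K, T, S4

S5-tableau for the formula:
1. ¬((p1 ∨ ¬p2) → □◇(p1 ∨ ¬p2)) ∧ ¬p3, u
2. ¬((p1 ∨ ¬p2) → □◇(p1 ∨ ¬p2)), u   [∧-rule on 1]
3. ¬p3, u   [∧-rule on 1]
4. p1 ∨ ¬p2, u   [¬→-rule on 2]
5. ¬□◇(p1 ∨ ¬p2), u   [¬→-rule on 2]
6. ¬p2, u   [∨-rule on 4 (branches; this branch)]
7. ¬◇(p1 ∨ ¬p2), v   [¬□-rule on 5: fresh world v, uRv]
8. ¬(p1 ∨ ¬p2), u   [¬◇-rule on 7 via vRu]
9. ¬p1, u   [¬∨-rule on 8]
10. p2, u   [¬∨-rule on 8]
Accessibility: uRu, uRv, vRu, vRv
Branch closes: p2 and ¬p2 both at u.
Every branch closes (one shown): unsatisfiable in S5.
S4-tableau for the formula:
1. ¬((p1 ∨ ¬p2) → □◇(p1 ∨ ¬p2)) ∧ ¬p3, u
2. ¬((p1 ∨ ¬p2) → □◇(p1 ∨ ¬p2)), u   [∧-rule on 1]
3. ¬p3, u   [∧-rule on 1]
4. p1 ∨ ¬p2, u   [¬→-rule on 2]
5. ¬□◇(p1 ∨ ¬p2), u   [¬→-rule on 2]
6. ¬p2, u   [∨-rule on 4 (branches; this branch)]
7. ¬◇(p1 ∨ ¬p2), v   [¬□-rule on 5: fresh world v, uRv]
8. ¬(p1 ∨ ¬p2), v   [¬◇-rule on 7 via vRv]
9. ¬p1, v   [¬∨-rule on 8]
10. p2, v   [¬∨-rule on 8]
Accessibility: uRu, uRv, vRv
Complete open branch: satisfiable in S4, hence also in K, T (this S4-model is also a K-model and a T-model).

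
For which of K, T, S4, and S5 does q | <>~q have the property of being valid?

T, S4, S5

K-tableau for the negation ~(q | <>~q):
1. ~(q | <>~q), u
2. ~q, u
3. ~<>~q, u
Complete open branch: countermodel on a K-frame, so not valid in K.
T-tableau for the negation ~(q | <>~q):
1. ~(q | <>~q), u
2. ~q, u
3. ~<>~q, u
4. q, u
Accessibility: uRu
Branch closes: q and ~q both at u.
Every branch closes (one shown): valid in T, hence also in S4, S5 (every theorem of T is a theorem of S4 and S5).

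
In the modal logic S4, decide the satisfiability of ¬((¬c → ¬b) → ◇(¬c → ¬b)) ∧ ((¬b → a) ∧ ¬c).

No, unsatisfiable

1. ¬((¬c → ¬b) → ◇(¬c → ¬b)) ∧ ((¬b → a) ∧ ¬c), w0
2. ¬((¬c → ¬b) → ◇(¬c → ¬b)), w0
3. (¬b → a) ∧ ¬c, w0
4. ¬c → ¬b, w0
5. ¬◇(¬c → ¬b), w0
6. ¬b → a, w0
7. ¬c, w0
8. ¬(¬c → ¬b), w0
9. b, w0
10. ¬b, w0
Accessibility: w0Rw0
Branch closes: b and ¬b both at w0.
Every branch closes; the branch above is one of them.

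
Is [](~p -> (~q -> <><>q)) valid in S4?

Invalid (countermodel exists)

Tableau for the negation ~[](~p -> (~q -> <><>q)):
1. ~[](~p -> (~q -> <><>q)), 0
2. ~(~p -> (~q -> <><>q)), 1
3. ~p, 1
4. ~(~q -> <><>q), 1
5. ~q, 1
6. ~<><>q, 1
7. ~<>q, 1
Accessibility: 0R0, 0R1, 1R1
The negation has an open branch (countermodel exists).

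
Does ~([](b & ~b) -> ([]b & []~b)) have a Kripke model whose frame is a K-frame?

Unsatisfiable (every branch closes)

1. ~([](b & ~b) -> ([]b & []~b)), 0
2. [](b & ~b), 0
3. ~([]b & []~b), 0
4. ~[]~b, 0
5. b, 1
6. b & ~b, 1
7. ~b, 1
Accessibility: 0R1
Branch closes: b and ~b both at 1.
All branches of the tableau close; one closing branch shown above.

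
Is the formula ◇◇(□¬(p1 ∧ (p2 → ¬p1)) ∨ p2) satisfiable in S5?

Satisfiable

1. ◇◇(□¬(p1 ∧ (p2 → ¬p1)) ∨ p2), 0
2. ◇(□¬(p1 ∧ (p2 → ¬p1)) ∨ p2), 1
3. □¬(p1 ∧ (p2 → ¬p1)) ∨ p2, 2
4. p2, 2
Accessibility: 0R0, 0R1, 0R2, 1R0, 1R1, 1R2, 2R0, 2R1, 2R2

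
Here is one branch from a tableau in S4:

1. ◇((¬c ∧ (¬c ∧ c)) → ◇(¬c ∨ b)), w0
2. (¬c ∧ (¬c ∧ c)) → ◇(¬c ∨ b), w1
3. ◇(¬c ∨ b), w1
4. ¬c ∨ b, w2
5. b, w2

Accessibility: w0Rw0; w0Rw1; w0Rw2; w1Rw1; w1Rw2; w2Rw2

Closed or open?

No atom appears with both signs at the same world.

No, open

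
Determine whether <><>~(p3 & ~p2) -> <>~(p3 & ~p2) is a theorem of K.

Not valid

Tableau for the negation ~(<><>~(p3 & ~p2) -> <>~(p3 & ~p2)):
1. ~(<><>~(p3 & ~p2) -> <>~(p3 & ~p2)), w0
2. <><>~(p3 & ~p2), w0   [~->-rule on 1]
3. ~<>~(p3 & ~p2), w0   [~->-rule on 1]
4. <>~(p3 & ~p2), w1   [<>-rule on 2: fresh world w1, w0Rw1]
5. p3 & ~p2, w1   [~<>-rule on 3 via w0Rw1]
6. p3, w1   [&-rule on 5]
7. ~p2, w1   [&-rule on 5]
8. ~(p3 & ~p2), w2   [<>-rule on 4: fresh world w2, w1Rw2]
9. p2, w2   [~&-rule on 8 (branches; this branch)]
Accessibility: w0Rw1, w1Rw2
The negation has an open branch (countermodel exists).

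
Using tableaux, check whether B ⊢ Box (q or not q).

Valid in B

Tableau for the negation not Box (q or not q):
1. not Box (q or not q), 0
2. not (q or not q), 1
3. not q, 1
4. q, 1
Accessibility: 0R0, 0R1, 1R0, 1R1
Branch closes: q and not q both at 1.
Every branch of the negation's tableau closes; the branch above is one of them.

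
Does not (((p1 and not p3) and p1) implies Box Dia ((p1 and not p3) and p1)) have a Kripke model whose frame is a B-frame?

1. not (((p1 and not p3) and p1) implies Box Dia ((p1 and not p3) and p1)), u
2. (p1 and not p3) and p1, u
3. not Box Dia ((p1 and not p3) and p1), u
4. p1 and not p3, u
5. p1, u
6. not p3, u
7. not Dia ((p1 and not p3) and p1), v
8. not ((p1 and not p3) and p1), u
9. not ((p1 and not p3) and p1), v
10. not (p1 and not p3), u
11. not p1, v
12. p3, u
Accessibility: uRu, uRv, vRu, vRv
Branch closes: p3 and not p3 both at u.
(One branch shown.) All branches close.

Unsatisfiable (every branch closes)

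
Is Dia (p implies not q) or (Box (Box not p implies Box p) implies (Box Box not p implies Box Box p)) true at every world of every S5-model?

Tableau for the negation not (Dia (p implies not q) or (Box (Box not p implies Box p) implies (Box Box not p implies Box Box p))):
1. not (Dia (p implies not q) or (Box (Box not p implies Box p) implies (Box Box not p implies Box Box p))), w0
2. not Dia (p implies not q), w0
3. not (Box (Box not p implies Box p) implies (Box Box not p implies Box Box p)), w0
4. Box (Box not p implies Box p), w0
5. not (Box Box not p implies Box Box p), w0
6. Box Box not p, w0
7. not Box Box p, w0
8. not (p implies not q), w0
9. p, w0
10. q, w0
11. Box not p implies Box p, w0
12. Box not p, w0
13. not p, w0
Accessibility: w0Rw0
Branch closes: p and not p both at w0.
Every branch of the negation's tableau closes; the branch above is one of them.

Yes, valid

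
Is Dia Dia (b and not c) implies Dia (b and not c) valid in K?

Tableau for the negation not (Dia Dia (b and not c) implies Dia (b and not c)):
1. not (Dia Dia (b and not c) implies Dia (b and not c)), u
2. Dia Dia (b and not c), u   [neg-implies-rule on 1]
3. not Dia (b and not c), u   [neg-implies-rule on 1]
4. Dia (b and not c), v   [Dia-rule on 2: fresh world v, uRv]
5. not (b and not c), v   [neg-Dia-rule on 3 via uRv]
6. c, v   [neg-and-rule on 5 (branches; this branch)]
7. b and not c, w   [Dia-rule on 4: fresh world w, vRw]
8. b, w   [and-rule on 7]
9. not c, w   [and-rule on 7]
Accessibility: uRv, vRw
The negation has an open branch (countermodel exists).

Invalid (countermodel exists)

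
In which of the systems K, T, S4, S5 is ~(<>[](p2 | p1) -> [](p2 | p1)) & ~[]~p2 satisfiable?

K, T, S4

S4-tableau for the formula:
1. ~(<>[](p2 | p1) -> [](p2 | p1)) & ~[]~p2, w0
2. ~(<>[](p2 | p1) -> [](p2 | p1)), w0
3. ~[]~p2, w0
4. <>[](p2 | p1), w0
5. ~[](p2 | p1), w0
6. p2, w1
7. [](p2 | p1), w2
8. p2 | p1, w2
9. p1, w2
10. ~(p2 | p1), w3
11. ~p2, w3
12. ~p1, w3
Accessibility: w0Rw0, w0Rw1, w0Rw2, w0Rw3, w1Rw1, w2Rw2, w3Rw3
Complete open branch: satisfiable in S4, hence also in K, T (this S4-model is also a K-model and a T-model).
S5-tableau for the formula:
1. ~(<>[](p2 | p1) -> [](p2 | p1)) & ~[]~p2, w0
2. ~(<>[](p2 | p1) -> [](p2 | p1)), w0
3. ~[]~p2, w0
4. <>[](p2 | p1), w0
5. ~[](p2 | p1), w0
6. p2, w1
7. [](p2 | p1), w2
8. p2 | p1, w0
9. p2 | p1, w1
10. p2 | p1, w2
11. p1, w0
12. p1, w1
13. p1, w2
14. ~(p2 | p1), w3
15. ~p2, w3
16. ~p1, w3
17. p2 | p1, w3
18. p1, w3
Accessibility: w0Rw0, w0Rw1, w0Rw2, w0Rw3, w1Rw0, w1Rw1, w1Rw2, w1Rw3, w2Rw0, w2Rw1, w2Rw2, w2Rw3, w3Rw0, w3Rw1, w3Rw2, w3Rw3
Branch closes: p1 and ~p1 both at w3.
Every branch closes (one shown): unsatisfiable in S5.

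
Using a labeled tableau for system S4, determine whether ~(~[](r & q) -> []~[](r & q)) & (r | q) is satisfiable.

1. ~(~[](r & q) -> []~[](r & q)) & (r | q), 0
2. ~(~[](r & q) -> []~[](r & q)), 0   [&-rule on 1]
3. r | q, 0   [&-rule on 1]
4. ~[](r & q), 0   [~->-rule on 2]
5. ~[]~[](r & q), 0   [~->-rule on 2]
6. q, 0   [|-rule on 3 (branches; this branch)]
7. ~(r & q), 1   [~[]-rule on 4: fresh world 1, 0R1]
8. ~q, 1   [~&-rule on 7 (branches; this branch)]
9. [](r & q), 2   [~[]-rule on 5: fresh world 2, 0R2]
10. r & q, 2   [[]-rule on 9 via 2R2]
11. r, 2   [&-rule on 10]
12. q, 2   [&-rule on 10]
Accessibility: 0R0, 0R1, 0R2, 1R1, 2R2

Satisfiable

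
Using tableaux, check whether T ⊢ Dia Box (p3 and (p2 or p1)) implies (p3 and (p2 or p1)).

Invalid (countermodel exists)

Tableau for the negation not (Dia Box (p3 and (p2 or p1)) implies (p3 and (p2 or p1))):
1. not (Dia Box (p3 and (p2 or p1)) implies (p3 and (p2 or p1))), u
2. Dia Box (p3 and (p2 or p1)), u   [neg-implies-rule on 1]
3. not (p3 and (p2 or p1)), u   [neg-implies-rule on 1]
4. not (p2 or p1), u   [neg-and-rule on 3 (branches; this branch)]
5. not p2, u   [neg-or-rule on 4]
6. not p1, u   [neg-or-rule on 4]
7. Box (p3 and (p2 or p1)), v   [Dia-rule on 2: fresh world v, uRv]
8. p3 and (p2 or p1), v   [Box-rule on 7 via vRv]
9. p3, v   [and-rule on 8]
10. p2 or p1, v   [and-rule on 8]
11. p1, v   [or-rule on 10 (branches; this branch)]
Accessibility: uRu, uRv, vRv
The negation has an open branch (countermodel exists).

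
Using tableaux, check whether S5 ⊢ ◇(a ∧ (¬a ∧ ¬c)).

Tableau for the negation ¬◇(a ∧ (¬a ∧ ¬c)):
1. ¬◇(a ∧ (¬a ∧ ¬c)), 0
2. ¬(a ∧ (¬a ∧ ¬c)), 0   [¬◇-rule on 1 via 0R0]
3. ¬(¬a ∧ ¬c), 0   [¬∧-rule on 2 (branches; this branch)]
4. c, 0   [¬∧-rule on 3 (branches; this branch)]
Accessibility: 0R0
The negation has an open branch (countermodel exists).

Invalid (countermodel exists)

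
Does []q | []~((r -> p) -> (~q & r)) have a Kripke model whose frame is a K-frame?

Yes, satisfiable

1. []q | []~((r -> p) -> (~q & r)), 0
2. []~((r -> p) -> (~q & r)), 0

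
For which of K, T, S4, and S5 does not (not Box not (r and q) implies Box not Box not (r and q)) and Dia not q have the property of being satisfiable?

K, T, S4

S4-tableau for the formula:
1. not (not Box not (r and q) implies Box not Box not (r and q)) and Dia not q, u
2. not (not Box not (r and q) implies Box not Box not (r and q)), u
3. Dia not q, u
4. not Box not (r and q), u
5. not Box not Box not (r and q), u
6. not q, v
7. r and q, w
8. r, w
9. q, w
10. Box not (r and q), x
11. not (r and q), x
12. not q, x
Accessibility: uRu, uRv, uRw, uRx, vRv, wRw, xRx
Complete open branch: satisfiable in S4, hence also in K, T (this S4-model is also a K-model and a T-model).
S5-tableau for the formula:
1. not (not Box not (r and q) implies Box not Box not (r and q)) and Dia not q, u
2. not (not Box not (r and q) implies Box not Box not (r and q)), u
3. Dia not q, u
4. not Box not (r and q), u
5. not Box not Box not (r and q), u
6. not q, v
7. r and q, w
8. r, w
9. q, w
10. Box not (r and q), x
11. not (r and q), u
12. not (r and q), v
13. not (r and q), w
14. not (r and q), x
15. not q, u
16. not q, w
Accessibility: uRu, uRv, uRw, uRx, vRu, vRv, vRw, vRx, wRu, wRv, wRw, wRx, xRu, xRv, xRw, xRx
Branch closes: q and not q both at w.
Every branch closes (one shown): unsatisfiable in S5.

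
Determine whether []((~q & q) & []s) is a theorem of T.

Invalid (countermodel exists)

Tableau for the negation ~[]((~q & q) & []s):
1. ~[]((~q & q) & []s), 0
2. ~((~q & q) & []s), 1   [~[]-rule on 1: fresh world 1, 0R1]
3. ~[]s, 1   [~&-rule on 2 (branches; this branch)]
4. ~s, 2   [~[]-rule on 3: fresh world 2, 1R2]
Accessibility: 0R0, 0R1, 1R1, 1R2, 2R2
The negation has an open branch (countermodel exists).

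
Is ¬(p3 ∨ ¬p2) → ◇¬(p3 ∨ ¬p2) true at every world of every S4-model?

Yes, valid

Tableau for the negation ¬(¬(p3 ∨ ¬p2) → ◇¬(p3 ∨ ¬p2)):
1. ¬(¬(p3 ∨ ¬p2) → ◇¬(p3 ∨ ¬p2)), w0
2. ¬(p3 ∨ ¬p2), w0   [¬→-rule on 1]
3. ¬◇¬(p3 ∨ ¬p2), w0   [¬→-rule on 1]
4. ¬p3, w0   [¬∨-rule on 2]
5. p2, w0   [¬∨-rule on 2]
6. p3 ∨ ¬p2, w0   [¬◇-rule on 3 via w0Rw0]
7. ¬p2, w0   [∨-rule on 6 (branches; this branch)]
Accessibility: w0Rw0
Branch closes: p2 and ¬p2 both at w0.
Every branch of the negation's tableau closes; the branch above is one of them.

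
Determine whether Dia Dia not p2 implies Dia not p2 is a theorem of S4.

Tableau for the negation not (Dia Dia not p2 implies Dia not p2):
1. not (Dia Dia not p2 implies Dia not p2), u
2. Dia Dia not p2, u   [neg-implies-rule on 1]
3. not Dia not p2, u   [neg-implies-rule on 1]
4. p2, u   [neg-Dia-rule on 3 via uRu]
5. Dia not p2, v   [Dia-rule on 2: fresh world v, uRv]
6. p2, v   [neg-Dia-rule on 3 via uRv]
7. not p2, w   [Dia-rule on 5: fresh world w, vRw]
8. p2, w   [neg-Dia-rule on 3 via uRw]
Accessibility: uRu, uRv, uRw, vRv, vRw, wRw
Branch closes: p2 and not p2 both at w.
All branches of the negation close; one closing branch shown above.

Yes, valid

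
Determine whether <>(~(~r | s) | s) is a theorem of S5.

Tableau for the negation ~<>(~(~r | s) | s):
1. ~<>(~(~r | s) | s), w0
2. ~(~(~r | s) | s), w0
3. ~r | s, w0
4. ~s, w0
5. ~r, w0
Accessibility: w0Rw0
The negation has an open branch (countermodel exists).

Invalid (countermodel exists)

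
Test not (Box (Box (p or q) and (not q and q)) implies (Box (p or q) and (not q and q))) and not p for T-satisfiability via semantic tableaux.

No, unsatisfiable

1. not (Box (Box (p or q) and (not q and q)) implies (Box (p or q) and (not q and q))) and not p, 0
2. not (Box (Box (p or q) and (not q and q)) implies (Box (p or q) and (not q and q))), 0   [and-rule on 1]
3. not p, 0   [and-rule on 1]
4. Box (Box (p or q) and (not q and q)), 0   [neg-implies-rule on 2]
5. not (Box (p or q) and (not q and q)), 0   [neg-implies-rule on 2]
6. Box (p or q) and (not q and q), 0   [Box-rule on 4 via 0R0]
7. Box (p or q), 0   [and-rule on 6]
8. not q and q, 0   [and-rule on 6]
9. not q, 0   [and-rule on 8]
10. q, 0   [and-rule on 8]
Accessibility: 0R0
Branch closes: q and not q both at 0.
(One branch shown.) All branches close.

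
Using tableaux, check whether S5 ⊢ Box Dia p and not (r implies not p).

Tableau for the negation not (Box Dia p and not (r implies not p)):
1. not (Box Dia p and not (r implies not p)), u
2. r implies not p, u
3. not p, u
Accessibility: uRu
The negation has an open branch (countermodel exists).

Not valid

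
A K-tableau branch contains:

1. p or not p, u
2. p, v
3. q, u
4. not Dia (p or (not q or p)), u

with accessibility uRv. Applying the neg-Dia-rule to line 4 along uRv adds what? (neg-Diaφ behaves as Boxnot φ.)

neg-Diaφ behaves as Boxnot φ: propagate the negated body to each accessible world.

not (p or (not q or p)), v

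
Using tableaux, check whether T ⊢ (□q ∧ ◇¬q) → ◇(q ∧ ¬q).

Tableau for the negation ¬((□q ∧ ◇¬q) → ◇(q ∧ ¬q)):
1. ¬((□q ∧ ◇¬q) → ◇(q ∧ ¬q)), 0
2. □q ∧ ◇¬q, 0
3. ¬◇(q ∧ ¬q), 0
4. □q, 0
5. ◇¬q, 0
6. ¬(q ∧ ¬q), 0
7. q, 0
8. ¬q, 1
9. ¬(q ∧ ¬q), 1
10. q, 1
Accessibility: 0R0, 0R1, 1R1
Branch closes: q and ¬q both at 1.
Every branch of the negation's tableau closes; the branch above is one of them.

Valid in T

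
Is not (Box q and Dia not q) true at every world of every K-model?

Tableau for the negation Box q and Dia not q:
1. Box q and Dia not q, u
2. Box q, u
3. Dia not q, u
4. not q, v
5. q, v
Accessibility: uRv
Branch closes: q and not q both at v.
Every branch of the negation's tableau closes; the branch above is one of them.

Valid in K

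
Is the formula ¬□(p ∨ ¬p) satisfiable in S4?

1. ¬□(p ∨ ¬p), u
2. ¬(p ∨ ¬p), v
3. ¬p, v
4. p, v
Accessibility: uRu, uRv, vRv
Branch closes: p and ¬p both at v.
All branches of the tableau close; one closing branch shown above.

No, unsatisfiable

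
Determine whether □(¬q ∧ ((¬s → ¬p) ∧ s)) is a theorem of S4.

Tableau for the negation ¬□(¬q ∧ ((¬s → ¬p) ∧ s)):
1. ¬□(¬q ∧ ((¬s → ¬p) ∧ s)), u
2. ¬(¬q ∧ ((¬s → ¬p) ∧ s)), v   [¬□-rule on 1: fresh world v, uRv]
3. ¬((¬s → ¬p) ∧ s), v   [¬∧-rule on 2 (branches; this branch)]
4. ¬s, v   [¬∧-rule on 3 (branches; this branch)]
Accessibility: uRu, uRv, vRv
The negation has an open branch (countermodel exists).

No, not valid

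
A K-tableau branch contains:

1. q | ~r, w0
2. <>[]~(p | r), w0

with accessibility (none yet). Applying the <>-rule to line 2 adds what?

a fresh world w1 with w0Rw1, and []~(p | r) at w1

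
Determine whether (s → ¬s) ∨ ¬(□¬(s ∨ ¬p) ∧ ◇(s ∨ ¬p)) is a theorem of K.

Tableau for the negation ¬((s → ¬s) ∨ ¬(□¬(s ∨ ¬p) ∧ ◇(s ∨ ¬p))):
1. ¬((s → ¬s) ∨ ¬(□¬(s ∨ ¬p) ∧ ◇(s ∨ ¬p))), 0
2. ¬(s → ¬s), 0
3. □¬(s ∨ ¬p) ∧ ◇(s ∨ ¬p), 0
4. s, 0
5. □¬(s ∨ ¬p), 0
6. ◇(s ∨ ¬p), 0
7. s ∨ ¬p, 1
8. ¬(s ∨ ¬p), 1
9. ¬s, 1
10. p, 1
11. ¬p, 1
Accessibility: 0R1
Branch closes: p and ¬p both at 1.
All branches of the negation close; one closing branch shown above.

Yes, valid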